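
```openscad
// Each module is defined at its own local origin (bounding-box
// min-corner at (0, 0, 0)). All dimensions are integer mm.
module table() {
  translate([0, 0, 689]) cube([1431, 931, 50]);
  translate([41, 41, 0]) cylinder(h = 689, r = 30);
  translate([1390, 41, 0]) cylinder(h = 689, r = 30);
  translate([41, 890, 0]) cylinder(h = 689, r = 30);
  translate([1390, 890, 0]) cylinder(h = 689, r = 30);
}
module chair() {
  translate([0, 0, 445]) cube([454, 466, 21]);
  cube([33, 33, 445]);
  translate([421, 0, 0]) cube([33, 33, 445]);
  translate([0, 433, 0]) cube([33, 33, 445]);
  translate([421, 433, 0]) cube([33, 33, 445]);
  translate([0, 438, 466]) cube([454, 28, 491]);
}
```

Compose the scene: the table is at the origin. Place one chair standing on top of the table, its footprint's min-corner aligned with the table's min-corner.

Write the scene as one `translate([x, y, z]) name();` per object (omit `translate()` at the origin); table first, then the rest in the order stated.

table();
translate([0, 0, 739]) chair();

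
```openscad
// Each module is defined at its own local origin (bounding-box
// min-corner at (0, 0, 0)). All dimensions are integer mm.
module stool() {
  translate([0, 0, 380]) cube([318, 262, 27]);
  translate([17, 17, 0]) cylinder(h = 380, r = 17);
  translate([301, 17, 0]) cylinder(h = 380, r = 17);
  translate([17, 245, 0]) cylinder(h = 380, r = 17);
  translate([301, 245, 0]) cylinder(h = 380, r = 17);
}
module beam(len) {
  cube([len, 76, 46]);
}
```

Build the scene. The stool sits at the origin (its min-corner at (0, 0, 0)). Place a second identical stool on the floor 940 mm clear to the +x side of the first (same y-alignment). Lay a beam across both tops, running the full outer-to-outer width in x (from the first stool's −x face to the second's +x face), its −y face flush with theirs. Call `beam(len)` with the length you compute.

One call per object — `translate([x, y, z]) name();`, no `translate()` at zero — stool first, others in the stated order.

stool();
translate([1258, 0, 0]) stool();
translate([0, 0, 407]) beam(1576);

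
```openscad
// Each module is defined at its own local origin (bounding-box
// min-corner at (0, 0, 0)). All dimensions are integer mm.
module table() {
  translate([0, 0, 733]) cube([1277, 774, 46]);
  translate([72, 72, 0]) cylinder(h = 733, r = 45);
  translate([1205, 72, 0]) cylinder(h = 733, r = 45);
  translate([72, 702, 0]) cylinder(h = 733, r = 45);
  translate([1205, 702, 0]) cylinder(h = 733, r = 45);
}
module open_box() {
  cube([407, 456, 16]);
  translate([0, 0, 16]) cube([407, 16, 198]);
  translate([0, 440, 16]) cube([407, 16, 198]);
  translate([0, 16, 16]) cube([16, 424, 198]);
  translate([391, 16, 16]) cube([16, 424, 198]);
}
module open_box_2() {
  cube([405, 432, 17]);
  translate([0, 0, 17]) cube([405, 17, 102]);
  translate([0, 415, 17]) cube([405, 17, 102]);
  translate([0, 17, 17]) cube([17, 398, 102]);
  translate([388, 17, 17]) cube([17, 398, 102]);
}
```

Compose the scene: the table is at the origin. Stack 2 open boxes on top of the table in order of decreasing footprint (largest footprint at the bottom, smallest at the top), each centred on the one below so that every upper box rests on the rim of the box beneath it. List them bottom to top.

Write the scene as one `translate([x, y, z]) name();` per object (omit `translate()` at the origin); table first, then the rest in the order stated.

table();
translate([435, 159, 779]) open_box();
translate([436, 171, 993]) open_box_2();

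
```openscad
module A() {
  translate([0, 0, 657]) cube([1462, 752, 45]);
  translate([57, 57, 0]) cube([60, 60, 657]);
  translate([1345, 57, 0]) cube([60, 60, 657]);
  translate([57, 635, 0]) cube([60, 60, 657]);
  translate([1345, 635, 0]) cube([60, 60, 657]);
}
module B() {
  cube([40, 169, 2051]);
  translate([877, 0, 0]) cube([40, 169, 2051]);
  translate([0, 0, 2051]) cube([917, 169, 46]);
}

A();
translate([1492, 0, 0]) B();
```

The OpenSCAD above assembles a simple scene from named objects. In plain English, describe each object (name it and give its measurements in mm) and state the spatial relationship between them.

A is a rectangular dining table. The top is 1462×752×45 mm with its upper surface at z = 702 mm. It stands on four 60×60 mm square legs, each inset 57 mm from the nearest pair of top edges, running from the floor to the underside of the top.

B is a rectangular door frame: two vertical jambs of 40×169 mm section, 2051 mm tall, with a clear opening 837 mm wide between their inner faces. A header 46 mm tall and 169 mm deep lies on top of the jambs and spans the full outside width.

The door frame is on the floor beside the table on its +x side.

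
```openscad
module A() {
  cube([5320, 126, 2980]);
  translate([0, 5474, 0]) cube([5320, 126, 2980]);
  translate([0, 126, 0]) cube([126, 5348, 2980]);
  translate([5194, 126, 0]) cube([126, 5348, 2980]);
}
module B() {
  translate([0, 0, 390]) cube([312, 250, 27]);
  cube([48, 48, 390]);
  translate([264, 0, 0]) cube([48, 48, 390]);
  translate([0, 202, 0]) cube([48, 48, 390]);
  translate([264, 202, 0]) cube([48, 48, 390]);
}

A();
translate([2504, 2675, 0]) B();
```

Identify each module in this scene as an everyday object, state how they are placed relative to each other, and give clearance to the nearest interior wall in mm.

Clearances: x = 2378, y = 2549; minimum 2378 mm.

A is a house frame. B is a stool. The stool sits inside the house frame, centred. The clearance to the nearest interior wall is 2378 mm.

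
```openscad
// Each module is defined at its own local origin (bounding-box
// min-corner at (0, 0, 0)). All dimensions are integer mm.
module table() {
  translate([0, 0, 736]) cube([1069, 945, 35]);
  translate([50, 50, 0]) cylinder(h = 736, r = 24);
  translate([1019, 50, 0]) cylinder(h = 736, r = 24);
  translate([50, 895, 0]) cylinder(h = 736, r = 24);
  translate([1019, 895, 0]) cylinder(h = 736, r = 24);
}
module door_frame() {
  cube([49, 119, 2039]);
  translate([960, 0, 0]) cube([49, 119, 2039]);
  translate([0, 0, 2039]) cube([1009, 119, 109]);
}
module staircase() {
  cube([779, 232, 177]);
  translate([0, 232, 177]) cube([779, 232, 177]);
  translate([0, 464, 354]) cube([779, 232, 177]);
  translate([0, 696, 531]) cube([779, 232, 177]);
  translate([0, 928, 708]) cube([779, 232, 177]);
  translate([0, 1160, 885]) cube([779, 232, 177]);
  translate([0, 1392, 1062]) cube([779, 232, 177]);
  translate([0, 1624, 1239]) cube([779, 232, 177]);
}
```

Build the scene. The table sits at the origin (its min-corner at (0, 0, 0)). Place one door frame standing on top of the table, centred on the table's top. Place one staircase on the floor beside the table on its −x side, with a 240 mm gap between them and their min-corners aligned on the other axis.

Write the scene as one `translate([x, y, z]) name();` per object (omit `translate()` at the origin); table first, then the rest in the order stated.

table();
translate([30, 413, 771]) door_frame();
translate([-1019, 0, 0]) staircase();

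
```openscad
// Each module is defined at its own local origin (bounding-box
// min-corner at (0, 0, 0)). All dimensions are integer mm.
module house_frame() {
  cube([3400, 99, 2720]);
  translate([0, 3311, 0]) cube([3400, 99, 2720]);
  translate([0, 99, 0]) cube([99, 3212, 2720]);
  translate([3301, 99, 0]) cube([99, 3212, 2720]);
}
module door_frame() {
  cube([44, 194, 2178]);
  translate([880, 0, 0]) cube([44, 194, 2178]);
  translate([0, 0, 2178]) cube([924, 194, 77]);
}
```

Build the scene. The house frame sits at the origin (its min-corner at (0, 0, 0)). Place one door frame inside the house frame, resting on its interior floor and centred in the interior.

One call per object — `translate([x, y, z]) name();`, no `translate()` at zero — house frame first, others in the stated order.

house_frame();
translate([1238, 1608, 0]) door_frame();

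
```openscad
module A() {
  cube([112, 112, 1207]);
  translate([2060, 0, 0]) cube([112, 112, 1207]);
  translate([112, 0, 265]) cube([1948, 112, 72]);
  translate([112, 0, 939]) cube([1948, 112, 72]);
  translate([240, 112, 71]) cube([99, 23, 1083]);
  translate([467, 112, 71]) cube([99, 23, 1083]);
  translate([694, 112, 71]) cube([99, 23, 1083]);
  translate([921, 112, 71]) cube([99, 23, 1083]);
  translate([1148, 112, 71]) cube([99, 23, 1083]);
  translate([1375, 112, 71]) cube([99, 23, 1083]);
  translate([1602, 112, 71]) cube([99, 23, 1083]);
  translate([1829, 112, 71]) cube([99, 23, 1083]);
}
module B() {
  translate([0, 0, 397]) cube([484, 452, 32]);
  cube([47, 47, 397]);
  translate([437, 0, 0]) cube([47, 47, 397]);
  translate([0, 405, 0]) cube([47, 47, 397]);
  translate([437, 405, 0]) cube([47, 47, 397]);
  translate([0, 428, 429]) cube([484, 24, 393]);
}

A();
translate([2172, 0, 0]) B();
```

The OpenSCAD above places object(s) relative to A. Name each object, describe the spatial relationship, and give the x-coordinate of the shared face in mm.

The fence section's +x face and the chair's −x face are both at x = 2172 mm.

A is a fence section. B is a chair. The chair is against the fence section's +x side, with their −y faces flush. The x-coordinate of the shared face is 2172 mm.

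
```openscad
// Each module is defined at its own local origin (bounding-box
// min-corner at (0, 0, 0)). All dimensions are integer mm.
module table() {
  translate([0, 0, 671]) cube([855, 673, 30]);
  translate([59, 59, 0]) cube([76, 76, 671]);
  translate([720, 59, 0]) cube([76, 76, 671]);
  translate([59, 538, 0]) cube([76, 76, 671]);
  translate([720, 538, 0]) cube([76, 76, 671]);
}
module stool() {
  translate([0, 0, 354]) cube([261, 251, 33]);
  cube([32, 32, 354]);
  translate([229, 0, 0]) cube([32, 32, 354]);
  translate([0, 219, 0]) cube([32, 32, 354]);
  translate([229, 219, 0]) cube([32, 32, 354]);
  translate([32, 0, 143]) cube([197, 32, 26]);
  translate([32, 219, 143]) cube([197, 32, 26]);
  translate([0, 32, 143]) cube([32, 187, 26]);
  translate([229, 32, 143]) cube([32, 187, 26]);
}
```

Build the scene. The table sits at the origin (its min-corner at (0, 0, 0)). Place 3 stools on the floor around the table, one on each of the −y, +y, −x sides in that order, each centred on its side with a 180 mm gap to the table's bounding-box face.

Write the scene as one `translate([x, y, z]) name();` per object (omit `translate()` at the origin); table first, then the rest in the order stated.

table();
translate([297, -431, 0]) stool();
translate([297, 853, 0]) stool();
translate([-441, 211, 0]) stool();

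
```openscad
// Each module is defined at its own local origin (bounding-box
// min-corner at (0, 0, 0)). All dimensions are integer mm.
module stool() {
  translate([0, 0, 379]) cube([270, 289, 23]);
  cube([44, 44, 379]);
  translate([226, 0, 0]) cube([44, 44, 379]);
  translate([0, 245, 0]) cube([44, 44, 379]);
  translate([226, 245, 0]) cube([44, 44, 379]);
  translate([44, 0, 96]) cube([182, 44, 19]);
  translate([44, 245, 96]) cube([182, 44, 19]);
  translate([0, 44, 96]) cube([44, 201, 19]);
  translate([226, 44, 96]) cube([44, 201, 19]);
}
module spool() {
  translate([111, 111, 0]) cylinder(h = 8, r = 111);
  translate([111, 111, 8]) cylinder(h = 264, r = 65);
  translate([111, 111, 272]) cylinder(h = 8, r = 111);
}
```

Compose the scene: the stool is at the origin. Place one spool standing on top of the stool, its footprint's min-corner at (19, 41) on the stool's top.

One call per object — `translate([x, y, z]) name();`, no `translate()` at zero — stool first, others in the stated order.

stool();
translate([19, 41, 402]) spool();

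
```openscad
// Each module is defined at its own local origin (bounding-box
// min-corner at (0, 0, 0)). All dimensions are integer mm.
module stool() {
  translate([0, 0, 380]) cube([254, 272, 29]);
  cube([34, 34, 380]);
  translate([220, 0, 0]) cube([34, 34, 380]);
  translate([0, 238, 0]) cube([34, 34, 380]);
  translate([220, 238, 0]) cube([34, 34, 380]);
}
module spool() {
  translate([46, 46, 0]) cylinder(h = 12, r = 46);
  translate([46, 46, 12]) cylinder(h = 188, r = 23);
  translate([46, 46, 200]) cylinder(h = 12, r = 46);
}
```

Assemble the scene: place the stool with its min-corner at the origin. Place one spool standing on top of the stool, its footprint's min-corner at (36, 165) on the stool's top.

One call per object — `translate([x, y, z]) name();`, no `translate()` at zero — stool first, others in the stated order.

stool();
translate([36, 165, 409]) spool();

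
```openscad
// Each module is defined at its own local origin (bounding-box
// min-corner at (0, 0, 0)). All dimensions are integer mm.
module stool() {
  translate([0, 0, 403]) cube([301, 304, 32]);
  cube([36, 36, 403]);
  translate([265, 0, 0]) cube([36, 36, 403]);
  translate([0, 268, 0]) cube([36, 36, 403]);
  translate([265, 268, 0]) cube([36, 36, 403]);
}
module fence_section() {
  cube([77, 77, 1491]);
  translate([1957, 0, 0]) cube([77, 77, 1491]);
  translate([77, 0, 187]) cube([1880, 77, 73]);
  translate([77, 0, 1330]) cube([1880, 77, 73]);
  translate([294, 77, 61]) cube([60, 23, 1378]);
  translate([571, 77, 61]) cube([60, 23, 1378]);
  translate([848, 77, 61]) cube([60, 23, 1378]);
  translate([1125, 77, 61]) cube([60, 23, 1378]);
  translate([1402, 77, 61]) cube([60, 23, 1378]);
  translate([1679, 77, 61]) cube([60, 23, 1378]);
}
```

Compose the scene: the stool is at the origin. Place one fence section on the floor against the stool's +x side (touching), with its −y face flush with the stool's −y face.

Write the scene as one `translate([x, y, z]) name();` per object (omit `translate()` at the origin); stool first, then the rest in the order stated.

stool();
translate([301, 0, 0]) fence_section();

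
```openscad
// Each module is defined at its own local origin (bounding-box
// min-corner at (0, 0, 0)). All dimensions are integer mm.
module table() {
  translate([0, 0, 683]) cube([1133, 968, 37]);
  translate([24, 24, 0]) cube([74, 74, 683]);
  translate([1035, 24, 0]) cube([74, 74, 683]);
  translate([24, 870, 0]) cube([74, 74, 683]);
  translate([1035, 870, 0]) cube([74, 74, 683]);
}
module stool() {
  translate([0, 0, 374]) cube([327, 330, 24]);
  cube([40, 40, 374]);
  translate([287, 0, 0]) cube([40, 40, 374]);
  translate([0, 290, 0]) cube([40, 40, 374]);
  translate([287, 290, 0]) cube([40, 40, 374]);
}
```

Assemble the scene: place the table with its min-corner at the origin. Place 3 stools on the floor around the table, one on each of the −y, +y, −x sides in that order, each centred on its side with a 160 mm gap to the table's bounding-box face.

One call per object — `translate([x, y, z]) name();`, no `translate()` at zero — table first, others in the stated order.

table();
translate([403, -490, 0]) stool();
translate([403, 1128, 0]) stool();
translate([-487, 319, 0]) stool();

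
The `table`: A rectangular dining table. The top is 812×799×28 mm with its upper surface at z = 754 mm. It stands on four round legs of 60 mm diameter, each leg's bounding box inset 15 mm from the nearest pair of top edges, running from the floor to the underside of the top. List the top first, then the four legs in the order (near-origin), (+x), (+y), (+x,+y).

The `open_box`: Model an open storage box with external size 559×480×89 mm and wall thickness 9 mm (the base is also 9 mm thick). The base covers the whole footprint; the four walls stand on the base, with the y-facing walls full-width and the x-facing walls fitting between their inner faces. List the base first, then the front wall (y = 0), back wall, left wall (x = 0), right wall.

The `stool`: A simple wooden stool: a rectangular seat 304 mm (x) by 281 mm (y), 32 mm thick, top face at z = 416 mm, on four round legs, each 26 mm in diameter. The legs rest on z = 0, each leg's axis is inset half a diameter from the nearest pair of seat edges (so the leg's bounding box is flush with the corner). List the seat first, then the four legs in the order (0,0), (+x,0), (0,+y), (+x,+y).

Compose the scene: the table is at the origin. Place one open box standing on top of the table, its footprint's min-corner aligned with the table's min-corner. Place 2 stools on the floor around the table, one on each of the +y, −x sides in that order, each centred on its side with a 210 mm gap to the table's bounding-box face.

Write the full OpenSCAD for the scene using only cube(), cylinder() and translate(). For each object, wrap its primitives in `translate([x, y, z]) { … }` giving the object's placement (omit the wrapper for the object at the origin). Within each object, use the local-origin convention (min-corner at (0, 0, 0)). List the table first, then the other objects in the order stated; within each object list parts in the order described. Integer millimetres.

translate([0, 0, 726]) cube([812, 799, 28]);
translate([45, 45, 0]) cylinder(h = 726, r = 30);
translate([767, 45, 0]) cylinder(h = 726, r = 30);
translate([45, 754, 0]) cylinder(h = 726, r = 30);
translate([767, 754, 0]) cylinder(h = 726, r = 30);
translate([0, 0, 754]) {
  cube([559, 480, 9]);
  translate([0, 0, 9]) cube([559, 9, 80]);
  translate([0, 471, 9]) cube([559, 9, 80]);
  translate([0, 9, 9]) cube([9, 462, 80]);
  translate([550, 9, 9]) cube([9, 462, 80]);
}
translate([254, 1009, 0]) {
  translate([0, 0, 384]) cube([304, 281, 32]);
  translate([13, 13, 0]) cylinder(h = 384, r = 13);
  translate([291, 13, 0]) cylinder(h = 384, r = 13);
  translate([13, 268, 0]) cylinder(h = 384, r = 13);
  translate([291, 268, 0]) cylinder(h = 384, r = 13);
}
translate([-514, 259, 0]) {
  translate([0, 0, 384]) cube([304, 281, 32]);
  translate([13, 13, 0]) cylinder(h = 384, r = 13);
  translate([291, 13, 0]) cylinder(h = 384, r = 13);
  translate([13, 268, 0]) cylinder(h = 384, r = 13);
  translate([291, 268, 0]) cylinder(h = 384, r = 13);
}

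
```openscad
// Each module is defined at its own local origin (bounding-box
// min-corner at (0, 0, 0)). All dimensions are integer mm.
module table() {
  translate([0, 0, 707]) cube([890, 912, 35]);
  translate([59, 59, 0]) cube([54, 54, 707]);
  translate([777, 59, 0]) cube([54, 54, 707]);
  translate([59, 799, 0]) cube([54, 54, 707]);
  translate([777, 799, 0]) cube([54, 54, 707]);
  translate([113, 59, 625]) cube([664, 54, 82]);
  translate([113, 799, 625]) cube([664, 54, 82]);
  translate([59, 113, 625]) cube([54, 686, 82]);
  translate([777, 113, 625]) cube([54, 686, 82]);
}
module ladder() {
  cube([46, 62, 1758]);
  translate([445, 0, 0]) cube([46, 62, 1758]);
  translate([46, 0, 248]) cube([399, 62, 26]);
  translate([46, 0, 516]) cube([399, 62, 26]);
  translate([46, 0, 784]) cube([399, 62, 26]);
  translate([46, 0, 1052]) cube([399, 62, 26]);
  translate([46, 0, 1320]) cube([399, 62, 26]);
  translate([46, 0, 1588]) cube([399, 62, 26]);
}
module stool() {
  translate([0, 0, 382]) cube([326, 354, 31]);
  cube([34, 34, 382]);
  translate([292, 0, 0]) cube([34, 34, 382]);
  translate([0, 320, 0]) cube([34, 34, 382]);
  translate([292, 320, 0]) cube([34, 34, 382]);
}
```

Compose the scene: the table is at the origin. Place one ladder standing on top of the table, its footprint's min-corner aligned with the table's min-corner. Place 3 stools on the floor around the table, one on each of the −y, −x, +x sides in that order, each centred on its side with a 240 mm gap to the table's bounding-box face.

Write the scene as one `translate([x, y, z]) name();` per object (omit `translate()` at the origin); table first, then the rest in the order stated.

table();
translate([0, 0, 742]) ladder();
translate([282, -594, 0]) stool();
translate([-566, 279, 0]) stool();
translate([1130, 279, 0]) stool();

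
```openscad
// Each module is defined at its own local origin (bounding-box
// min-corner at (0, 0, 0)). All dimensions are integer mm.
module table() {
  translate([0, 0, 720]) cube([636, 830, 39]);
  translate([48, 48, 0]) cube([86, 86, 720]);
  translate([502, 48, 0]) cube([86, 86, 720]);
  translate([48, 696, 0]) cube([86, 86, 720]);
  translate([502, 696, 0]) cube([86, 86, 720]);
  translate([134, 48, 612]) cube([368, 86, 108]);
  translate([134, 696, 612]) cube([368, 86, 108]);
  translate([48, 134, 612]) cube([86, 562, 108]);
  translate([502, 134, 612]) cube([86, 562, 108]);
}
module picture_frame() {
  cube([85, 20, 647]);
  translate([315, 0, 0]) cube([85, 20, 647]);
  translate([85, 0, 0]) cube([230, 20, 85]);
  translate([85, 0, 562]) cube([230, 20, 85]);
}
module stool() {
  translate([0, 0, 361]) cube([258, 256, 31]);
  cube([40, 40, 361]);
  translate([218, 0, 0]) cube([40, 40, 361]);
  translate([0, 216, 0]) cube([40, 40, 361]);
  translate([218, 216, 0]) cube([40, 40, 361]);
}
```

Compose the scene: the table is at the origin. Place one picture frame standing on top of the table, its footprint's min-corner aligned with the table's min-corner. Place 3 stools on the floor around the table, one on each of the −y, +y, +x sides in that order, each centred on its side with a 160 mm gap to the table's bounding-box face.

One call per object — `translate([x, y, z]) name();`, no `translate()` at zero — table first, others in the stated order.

table();
translate([0, 0, 759]) picture_frame();
translate([189, -416, 0]) stool();
translate([189, 990, 0]) stool();
translate([796, 287, 0]) stool();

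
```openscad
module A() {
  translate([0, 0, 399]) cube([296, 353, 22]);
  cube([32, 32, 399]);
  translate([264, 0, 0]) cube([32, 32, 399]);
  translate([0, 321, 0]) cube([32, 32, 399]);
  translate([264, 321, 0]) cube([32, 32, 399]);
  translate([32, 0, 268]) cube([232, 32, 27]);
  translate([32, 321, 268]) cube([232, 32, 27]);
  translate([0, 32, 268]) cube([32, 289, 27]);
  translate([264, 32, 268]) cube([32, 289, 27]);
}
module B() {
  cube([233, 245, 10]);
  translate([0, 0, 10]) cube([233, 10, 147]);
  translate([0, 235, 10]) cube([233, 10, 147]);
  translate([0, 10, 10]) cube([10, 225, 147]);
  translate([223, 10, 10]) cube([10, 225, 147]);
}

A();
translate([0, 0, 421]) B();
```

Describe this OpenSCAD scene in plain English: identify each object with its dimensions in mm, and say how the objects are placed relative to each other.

A is a four-legged stool. The seat is 296×353 mm, 22 mm thick, top at z = 421 mm. It stands on four square legs, each 32×32 mm in cross-section, from z = 0 to the seat underside, each flush with a corner of the seat. Four stretchers, 32 mm wide and 27 mm tall, connect adjacent legs with their undersides at z = 268 mm, each running between the inner faces of the legs it joins and aligned with the legs' outer faces on the other axis.

B is an open-topped rectangular box: outside dimensions 233×245×157 mm, with a uniform wall and base thickness of 10 mm. The base is a full 233×245 slab on the floor; four walls sit on top of the base. The front and back walls (the −y and +y sides) span the full width; the two side walls fit between them.

The open box is on top of the stool.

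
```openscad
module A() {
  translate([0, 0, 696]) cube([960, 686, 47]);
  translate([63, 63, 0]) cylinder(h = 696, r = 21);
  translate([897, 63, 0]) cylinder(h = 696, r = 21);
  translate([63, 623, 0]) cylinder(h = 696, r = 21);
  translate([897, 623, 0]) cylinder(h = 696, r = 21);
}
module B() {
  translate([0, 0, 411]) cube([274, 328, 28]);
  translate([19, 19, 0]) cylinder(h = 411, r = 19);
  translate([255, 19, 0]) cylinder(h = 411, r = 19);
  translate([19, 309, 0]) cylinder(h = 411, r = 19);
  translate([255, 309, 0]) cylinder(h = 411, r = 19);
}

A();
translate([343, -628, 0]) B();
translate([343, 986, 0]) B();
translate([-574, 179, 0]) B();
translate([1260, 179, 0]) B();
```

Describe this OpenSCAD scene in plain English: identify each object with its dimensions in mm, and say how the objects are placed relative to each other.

A is a rectangular dining table. The top is 960×686×47 mm with its upper surface at z = 743 mm. It stands on four round legs of 42 mm diameter, each leg's bounding box inset 42 mm from the nearest pair of top edges, running from the floor to the underside of the top.

B is a four-legged stool. The seat is 274×328 mm, 28 mm thick, top at z = 439 mm. It stands on four round legs, each 38 mm in diameter, from z = 0 to the seat underside, each leg's axis is inset half a diameter from the nearest pair of seat edges (so the leg's bounding box is flush with the corner).

Four stools sit around the table at the −y, +y, −x, +x sides.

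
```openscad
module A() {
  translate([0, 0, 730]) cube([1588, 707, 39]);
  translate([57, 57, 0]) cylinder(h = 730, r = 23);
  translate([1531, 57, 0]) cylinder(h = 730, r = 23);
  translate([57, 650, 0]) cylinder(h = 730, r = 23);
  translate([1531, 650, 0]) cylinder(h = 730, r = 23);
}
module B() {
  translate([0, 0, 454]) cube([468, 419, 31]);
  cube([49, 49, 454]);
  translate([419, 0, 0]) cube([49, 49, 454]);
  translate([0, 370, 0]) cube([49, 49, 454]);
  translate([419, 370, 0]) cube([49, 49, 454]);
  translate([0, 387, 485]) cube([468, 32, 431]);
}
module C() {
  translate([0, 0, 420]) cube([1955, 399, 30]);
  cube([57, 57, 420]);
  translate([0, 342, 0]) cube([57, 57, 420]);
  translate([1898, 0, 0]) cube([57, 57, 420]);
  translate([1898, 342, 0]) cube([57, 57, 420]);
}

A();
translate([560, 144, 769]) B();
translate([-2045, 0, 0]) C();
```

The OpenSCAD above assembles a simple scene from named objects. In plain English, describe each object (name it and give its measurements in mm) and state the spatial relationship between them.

A is a table: top 1588 mm (x) × 707 mm (y), 39 mm thick, upper face at z = 769 mm, on four round legs of 46 mm diameter, each leg's bounding box inset 34 mm from the nearest pair of top edges, running from z = 0 to the bottom of the top.

B is a chair: 468×419 mm seat, 31 mm thick, top at z = 485 mm, on four 49 mm square corner legs flush with the seat edges. A 32 mm thick backrest slab spans the full seat width, extending 431 mm above the seat top, its back face flush with the seat's +y edge.

C is a long wooden bench with a 1955 mm (x) × 399 mm (y) seat, 30 mm thick, its top surface 450 mm above the floor. Four 57 mm square legs at the seat corners, flush with the edges, run from z = 0 to the seat underside.

The chair is on top of the table, centred. The bench is on the floor beside the table on its −x side.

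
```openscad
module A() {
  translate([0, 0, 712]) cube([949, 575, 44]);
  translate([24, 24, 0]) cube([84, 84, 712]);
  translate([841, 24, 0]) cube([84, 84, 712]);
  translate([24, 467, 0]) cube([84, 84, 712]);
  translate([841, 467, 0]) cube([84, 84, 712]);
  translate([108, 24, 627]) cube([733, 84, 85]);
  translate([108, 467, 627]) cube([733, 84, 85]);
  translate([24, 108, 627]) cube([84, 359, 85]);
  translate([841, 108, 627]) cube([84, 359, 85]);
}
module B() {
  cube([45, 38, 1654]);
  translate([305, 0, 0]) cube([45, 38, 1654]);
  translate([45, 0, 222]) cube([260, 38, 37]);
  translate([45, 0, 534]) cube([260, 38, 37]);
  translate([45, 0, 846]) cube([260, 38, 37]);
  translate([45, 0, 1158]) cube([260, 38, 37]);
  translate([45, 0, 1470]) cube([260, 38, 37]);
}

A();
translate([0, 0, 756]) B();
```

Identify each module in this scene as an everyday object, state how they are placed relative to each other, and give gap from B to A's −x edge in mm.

The ladder's min-x is at 0; the table's min-x is 0; gap = 0 mm.

A is a table. B is a ladder. The ladder is on top of the table. The gap from the ladder to the table's −x edge is 0 mm.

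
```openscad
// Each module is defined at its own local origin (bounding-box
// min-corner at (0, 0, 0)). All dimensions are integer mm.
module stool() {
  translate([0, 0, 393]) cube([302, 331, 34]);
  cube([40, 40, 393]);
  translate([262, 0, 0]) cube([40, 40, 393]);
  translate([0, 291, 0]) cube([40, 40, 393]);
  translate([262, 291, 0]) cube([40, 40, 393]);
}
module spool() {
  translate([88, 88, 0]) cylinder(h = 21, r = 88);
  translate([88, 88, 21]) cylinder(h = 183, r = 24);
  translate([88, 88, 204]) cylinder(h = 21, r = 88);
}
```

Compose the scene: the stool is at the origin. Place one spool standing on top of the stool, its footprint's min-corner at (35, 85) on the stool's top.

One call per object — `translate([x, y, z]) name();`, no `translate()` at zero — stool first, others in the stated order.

stool();
translate([35, 85, 427]) spool();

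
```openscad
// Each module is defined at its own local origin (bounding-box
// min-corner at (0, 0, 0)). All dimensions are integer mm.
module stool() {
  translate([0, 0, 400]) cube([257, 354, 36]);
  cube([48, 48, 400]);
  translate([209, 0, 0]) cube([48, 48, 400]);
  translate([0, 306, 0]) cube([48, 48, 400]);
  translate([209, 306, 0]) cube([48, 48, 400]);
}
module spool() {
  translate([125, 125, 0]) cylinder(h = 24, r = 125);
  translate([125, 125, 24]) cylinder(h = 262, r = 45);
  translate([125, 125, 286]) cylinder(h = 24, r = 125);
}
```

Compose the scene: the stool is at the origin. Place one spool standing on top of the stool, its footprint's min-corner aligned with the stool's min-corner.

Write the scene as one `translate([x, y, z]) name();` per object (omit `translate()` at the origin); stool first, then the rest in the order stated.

stool();
translate([0, 0, 436]) spool();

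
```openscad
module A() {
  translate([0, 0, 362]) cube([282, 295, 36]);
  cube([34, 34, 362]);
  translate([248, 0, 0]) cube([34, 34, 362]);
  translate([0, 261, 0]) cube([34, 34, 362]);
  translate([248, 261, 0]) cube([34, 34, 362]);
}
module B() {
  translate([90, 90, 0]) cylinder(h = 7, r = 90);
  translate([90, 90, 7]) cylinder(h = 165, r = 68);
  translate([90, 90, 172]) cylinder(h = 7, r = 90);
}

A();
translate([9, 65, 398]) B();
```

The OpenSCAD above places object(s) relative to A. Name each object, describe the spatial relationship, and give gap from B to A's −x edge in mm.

A is a stool. B is a spool. The spool is on top of the stool. The gap from the spool to the stool's −x edge is 9 mm.

The spool's min-x is at 9; the stool's min-x is 0; gap = 9 mm.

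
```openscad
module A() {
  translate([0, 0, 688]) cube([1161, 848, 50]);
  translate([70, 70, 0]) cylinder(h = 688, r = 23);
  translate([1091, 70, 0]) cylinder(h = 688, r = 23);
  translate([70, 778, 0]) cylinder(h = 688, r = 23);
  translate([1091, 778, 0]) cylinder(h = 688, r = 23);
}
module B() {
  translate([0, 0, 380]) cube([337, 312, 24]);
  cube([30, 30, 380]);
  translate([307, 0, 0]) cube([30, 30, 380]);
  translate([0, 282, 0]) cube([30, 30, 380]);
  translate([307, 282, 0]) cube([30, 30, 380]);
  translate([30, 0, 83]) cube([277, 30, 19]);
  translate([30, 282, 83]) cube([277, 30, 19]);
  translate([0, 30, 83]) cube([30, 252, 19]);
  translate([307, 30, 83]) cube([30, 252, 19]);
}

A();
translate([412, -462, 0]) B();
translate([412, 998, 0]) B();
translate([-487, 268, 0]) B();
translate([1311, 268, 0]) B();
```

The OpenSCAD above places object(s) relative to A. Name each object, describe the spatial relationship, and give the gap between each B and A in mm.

Each stool's nearest face is 150 mm from the table's bounding box.

A is a table. B is a stool. Four stools sit around the table at the −y, +y, −x, +x sides. The gap between each stool and the table is 150 mm.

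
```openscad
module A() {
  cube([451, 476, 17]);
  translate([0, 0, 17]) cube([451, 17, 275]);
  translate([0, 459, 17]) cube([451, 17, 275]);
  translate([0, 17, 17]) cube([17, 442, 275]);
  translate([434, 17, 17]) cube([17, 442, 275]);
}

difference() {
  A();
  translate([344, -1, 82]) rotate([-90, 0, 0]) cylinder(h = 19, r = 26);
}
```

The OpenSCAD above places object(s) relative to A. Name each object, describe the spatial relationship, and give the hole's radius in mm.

A is an open box. The open box has a circular hole through its front wall. The hole's radius is 26 mm.

The subtracted cylinder has r = 26 mm.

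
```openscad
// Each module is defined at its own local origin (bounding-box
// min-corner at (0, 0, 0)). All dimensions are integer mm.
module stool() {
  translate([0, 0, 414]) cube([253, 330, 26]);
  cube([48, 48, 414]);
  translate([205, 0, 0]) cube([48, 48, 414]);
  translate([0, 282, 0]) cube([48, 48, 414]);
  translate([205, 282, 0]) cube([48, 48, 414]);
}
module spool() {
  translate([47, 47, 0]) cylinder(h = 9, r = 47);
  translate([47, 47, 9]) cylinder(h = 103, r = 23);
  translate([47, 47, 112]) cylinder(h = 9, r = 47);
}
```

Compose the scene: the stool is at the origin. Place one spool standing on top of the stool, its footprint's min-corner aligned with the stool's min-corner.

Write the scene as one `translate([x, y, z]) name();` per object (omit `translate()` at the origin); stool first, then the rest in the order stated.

stool();
translate([0, 0, 440]) spool();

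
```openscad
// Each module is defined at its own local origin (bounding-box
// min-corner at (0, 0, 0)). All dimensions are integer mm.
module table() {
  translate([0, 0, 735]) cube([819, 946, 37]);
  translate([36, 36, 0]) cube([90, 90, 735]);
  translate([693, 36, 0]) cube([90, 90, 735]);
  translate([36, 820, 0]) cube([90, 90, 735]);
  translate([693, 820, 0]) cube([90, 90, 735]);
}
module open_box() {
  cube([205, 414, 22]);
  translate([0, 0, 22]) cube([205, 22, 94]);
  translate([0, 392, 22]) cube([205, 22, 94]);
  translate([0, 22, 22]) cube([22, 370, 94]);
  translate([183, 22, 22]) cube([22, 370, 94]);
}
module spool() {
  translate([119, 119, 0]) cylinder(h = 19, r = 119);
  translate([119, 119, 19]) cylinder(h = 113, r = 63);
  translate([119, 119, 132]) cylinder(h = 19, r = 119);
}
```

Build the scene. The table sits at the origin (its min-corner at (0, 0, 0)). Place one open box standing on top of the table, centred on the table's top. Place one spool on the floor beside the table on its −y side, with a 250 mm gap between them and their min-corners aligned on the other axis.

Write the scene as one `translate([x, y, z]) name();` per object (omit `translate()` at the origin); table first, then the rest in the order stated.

table();
translate([307, 266, 772]) open_box();
translate([0, -488, 0]) spool();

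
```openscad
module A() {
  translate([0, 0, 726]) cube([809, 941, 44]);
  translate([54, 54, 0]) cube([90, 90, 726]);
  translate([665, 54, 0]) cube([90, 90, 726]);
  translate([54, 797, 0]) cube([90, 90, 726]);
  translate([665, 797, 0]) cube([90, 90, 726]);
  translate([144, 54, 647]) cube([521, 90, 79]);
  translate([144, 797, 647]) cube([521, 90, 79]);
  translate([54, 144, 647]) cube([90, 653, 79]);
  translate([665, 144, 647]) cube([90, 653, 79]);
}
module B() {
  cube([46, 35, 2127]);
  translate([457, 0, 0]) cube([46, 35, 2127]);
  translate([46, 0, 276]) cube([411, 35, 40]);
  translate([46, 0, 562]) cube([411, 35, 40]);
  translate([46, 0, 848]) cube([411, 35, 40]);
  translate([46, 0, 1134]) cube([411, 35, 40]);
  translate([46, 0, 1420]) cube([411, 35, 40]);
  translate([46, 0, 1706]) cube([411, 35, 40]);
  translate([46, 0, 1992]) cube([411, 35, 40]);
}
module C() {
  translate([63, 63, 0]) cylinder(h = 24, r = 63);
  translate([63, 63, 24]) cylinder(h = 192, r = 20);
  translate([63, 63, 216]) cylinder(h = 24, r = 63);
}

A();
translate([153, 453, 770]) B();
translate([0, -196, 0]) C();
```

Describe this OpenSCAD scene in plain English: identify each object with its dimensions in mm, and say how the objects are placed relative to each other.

A is a rectangular dining table. The top is 809×941×44 mm with its upper surface at z = 770 mm. It stands on four 90×90 mm square legs, each inset 54 mm from the nearest pair of top edges, running from the floor to the underside of the top. Four apron rails, 90 mm thick and 79 mm tall, run between adjacent legs with their top edges flush with the underside of the top and their outer faces flush with the legs' outer faces.

B is a straight ladder. Two 46×35 mm vertical rails, 2127 mm tall, stand 503 mm apart (outside-to-outside) with their front faces coplanar on the −y side. 7 rungs, each 35 mm deep and 40 mm tall, span between the inner faces of the rails, front faces flush with the rails. The lowest rung's underside is at z = 276 mm and rungs are spaced 286 mm apart (underside to underside).

C is a spool: two coaxial disc flanges of radius 63 mm and thickness 24 mm, joined by a core cylinder of radius 20 mm and height 192 mm. The lower flange rests on z = 0 and the three cylinders share a vertical axis.

The ladder is on top of the table, centred. The spool is on the floor beside the table on its −y side.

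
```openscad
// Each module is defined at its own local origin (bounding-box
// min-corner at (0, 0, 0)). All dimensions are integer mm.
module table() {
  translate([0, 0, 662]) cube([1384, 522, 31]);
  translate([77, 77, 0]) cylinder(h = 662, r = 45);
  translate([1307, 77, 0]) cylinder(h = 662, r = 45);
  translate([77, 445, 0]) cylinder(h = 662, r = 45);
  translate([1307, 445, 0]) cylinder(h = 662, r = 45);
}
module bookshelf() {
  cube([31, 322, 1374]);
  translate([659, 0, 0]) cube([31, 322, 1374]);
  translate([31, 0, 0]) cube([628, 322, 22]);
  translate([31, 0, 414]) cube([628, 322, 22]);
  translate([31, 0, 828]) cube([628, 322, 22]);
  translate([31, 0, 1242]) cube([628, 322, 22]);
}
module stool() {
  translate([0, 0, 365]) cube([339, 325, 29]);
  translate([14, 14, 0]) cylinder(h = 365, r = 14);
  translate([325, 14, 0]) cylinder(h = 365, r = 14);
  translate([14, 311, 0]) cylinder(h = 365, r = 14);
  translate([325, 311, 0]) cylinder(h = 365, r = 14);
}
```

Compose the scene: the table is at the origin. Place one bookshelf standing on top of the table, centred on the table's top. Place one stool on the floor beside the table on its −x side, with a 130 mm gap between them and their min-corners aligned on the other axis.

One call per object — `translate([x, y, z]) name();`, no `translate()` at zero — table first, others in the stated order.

table();
translate([347, 100, 693]) bookshelf();
translate([-469, 0, 0]) stool();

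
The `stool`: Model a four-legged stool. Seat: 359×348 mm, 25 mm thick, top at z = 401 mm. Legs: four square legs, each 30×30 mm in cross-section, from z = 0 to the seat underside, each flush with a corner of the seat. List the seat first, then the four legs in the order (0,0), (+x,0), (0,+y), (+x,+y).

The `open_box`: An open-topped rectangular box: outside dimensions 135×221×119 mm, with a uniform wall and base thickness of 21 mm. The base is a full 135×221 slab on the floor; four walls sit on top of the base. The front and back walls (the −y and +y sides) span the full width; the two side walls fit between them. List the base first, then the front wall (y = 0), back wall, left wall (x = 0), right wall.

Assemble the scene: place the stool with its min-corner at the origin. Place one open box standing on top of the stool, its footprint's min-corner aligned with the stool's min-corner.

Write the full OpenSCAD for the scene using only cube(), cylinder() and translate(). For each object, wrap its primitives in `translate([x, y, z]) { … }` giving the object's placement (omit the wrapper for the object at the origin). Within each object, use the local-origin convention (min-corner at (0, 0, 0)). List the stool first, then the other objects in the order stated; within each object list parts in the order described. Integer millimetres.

translate([0, 0, 376]) cube([359, 348, 25]);
cube([30, 30, 376]);
translate([329, 0, 0]) cube([30, 30, 376]);
translate([0, 318, 0]) cube([30, 30, 376]);
translate([329, 318, 0]) cube([30, 30, 376]);
translate([0, 0, 401]) {
  cube([135, 221, 21]);
  translate([0, 0, 21]) cube([135, 21, 98]);
  translate([0, 200, 21]) cube([135, 21, 98]);
  translate([0, 21, 21]) cube([21, 179, 98]);
  translate([114, 21, 21]) cube([21, 179, 98]);
}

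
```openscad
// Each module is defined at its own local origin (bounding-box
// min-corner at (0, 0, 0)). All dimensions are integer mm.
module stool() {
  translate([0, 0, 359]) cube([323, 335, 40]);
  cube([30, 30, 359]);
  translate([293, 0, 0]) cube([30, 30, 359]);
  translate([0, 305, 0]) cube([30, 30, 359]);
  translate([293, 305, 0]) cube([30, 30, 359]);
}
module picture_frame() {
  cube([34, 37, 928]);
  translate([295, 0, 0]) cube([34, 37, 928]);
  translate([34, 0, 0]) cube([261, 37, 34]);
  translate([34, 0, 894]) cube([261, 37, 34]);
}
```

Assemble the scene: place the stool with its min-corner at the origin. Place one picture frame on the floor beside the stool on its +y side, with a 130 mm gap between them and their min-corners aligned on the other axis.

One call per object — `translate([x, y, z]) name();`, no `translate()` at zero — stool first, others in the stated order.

stool();
translate([0, 465, 0]) picture_frame();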